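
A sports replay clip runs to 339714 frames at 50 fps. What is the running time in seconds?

Running time = 339714 / (50) = 6794.28 s.

6794.28 seconds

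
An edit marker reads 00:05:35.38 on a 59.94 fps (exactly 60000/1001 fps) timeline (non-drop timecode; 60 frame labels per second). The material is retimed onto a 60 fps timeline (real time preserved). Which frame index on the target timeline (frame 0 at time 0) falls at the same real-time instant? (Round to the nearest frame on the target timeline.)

Source frame index: (0×3600 + 5×60 + 35) × 60 + 38 = 20138.
Real time: 20138 / (60000/1001) = 10079069/30000 s.
Target frame: (10079069/30000) × (60) = 10079069/500 ≈ 20158.138 → 20158.

frame 20158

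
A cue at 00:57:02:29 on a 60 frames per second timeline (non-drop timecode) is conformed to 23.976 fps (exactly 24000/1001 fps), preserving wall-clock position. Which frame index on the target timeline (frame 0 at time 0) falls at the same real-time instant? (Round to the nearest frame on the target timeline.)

frame 82058

Source frame index: (0×3600 + 57×60 + 2) × 60 + 29 = 205349.
Real time: 205349 / (60) = 205349/60 s.
Target frame: (205349/60) × (24000/1001) = 82139600/1001 ≈ 82057.542 → 82058.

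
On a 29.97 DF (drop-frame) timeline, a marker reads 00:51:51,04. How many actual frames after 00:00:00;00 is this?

Complete 10-minute blocks: 5, each 17982 frames → 89910.
Remaining 1 whole minute in the current block: 1800 + 0 × 1798 = 1800 frames.
Within the current minute: 51 × 30 + 4 − 2 = 1532 (labels ;00/;01 skipped at this minute). Total = 89910 + 1800 + 1532 = 93242.

93242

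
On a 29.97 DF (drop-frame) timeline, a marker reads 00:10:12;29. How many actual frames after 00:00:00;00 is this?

As if non-drop at 30 labels/s: (0 × 3600 + 10 × 60 + 12) × 30 + 29 = 18389.
Minute boundaries passed: 10; those not divisible by 10: 10 − 1 = 9; dropped labels = 2 × 9 = 18.
Actual frame index = 18389 − 18 = 18371.

18371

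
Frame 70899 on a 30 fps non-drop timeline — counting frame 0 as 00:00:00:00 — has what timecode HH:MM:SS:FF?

00:39:23:09

70899 ÷ 30 = 2363 full seconds, remainder 9 frames.
2363 s = 0 h 39 min 23 s.
Timecode: 00:39:23:09.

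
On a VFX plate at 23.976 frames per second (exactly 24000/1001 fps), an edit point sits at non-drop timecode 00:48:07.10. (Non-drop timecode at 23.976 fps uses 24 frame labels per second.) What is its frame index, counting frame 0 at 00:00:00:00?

Total seconds to the label: (0 × 3600 + 48 × 60 + 7) = 2887.
Frame index = 2887 × 24 + 10 = 69298.

frame 69298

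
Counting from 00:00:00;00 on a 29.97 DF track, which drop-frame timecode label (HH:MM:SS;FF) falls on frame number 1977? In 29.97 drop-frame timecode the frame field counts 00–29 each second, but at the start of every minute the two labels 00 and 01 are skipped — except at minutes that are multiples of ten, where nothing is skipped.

00:01:05;29

Each 10-minute DF block holds 10 × 60 × 30 − 9 × 2 = 17982 frames. 1977 ÷ 17982 → 0 full blocks, remainder 1977.
Within the partial block the first minute is 1800 frames and each further minute 1798, so 1 further minute boundary passed. Total skipped labels = 18 × 0 + 2 × 1 = 2.
Non-drop label index = 1977 + 2 = 1979; at 30 labels/s that is 00:01:05:29, i.e. DF 00:01:05;29.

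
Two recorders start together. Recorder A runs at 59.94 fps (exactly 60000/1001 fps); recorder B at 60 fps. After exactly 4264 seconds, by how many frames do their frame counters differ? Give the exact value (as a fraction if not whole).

19680/77 frames

A emits 60000/1001 × 4264 = 19680000/77 frames; B emits 60 × 4264 = 255840.
Difference = 19680/77 frames (≈ 255.5844); B is ahead of A.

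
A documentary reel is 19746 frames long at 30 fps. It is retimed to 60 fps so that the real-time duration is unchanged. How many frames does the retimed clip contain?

Target frames = source frames × (target rate / source rate) = 19746 × (60)/(30) = 19746 × 2 = 39492.

39492 frames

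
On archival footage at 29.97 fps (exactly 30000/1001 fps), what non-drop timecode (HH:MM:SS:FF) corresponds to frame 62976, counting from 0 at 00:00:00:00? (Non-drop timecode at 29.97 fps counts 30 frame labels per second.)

62976 ÷ 30 = 2099 full seconds, remainder 6 frames.
2099 s = 0 h 34 min 59 s.
Timecode: 00:34:59:06.

00:34:59:06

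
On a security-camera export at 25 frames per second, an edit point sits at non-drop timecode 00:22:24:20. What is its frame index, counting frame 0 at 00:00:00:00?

Total seconds to the label: (0 × 3600 + 22 × 60 + 24) = 1344.
Frame index = 1344 × 25 + 20 = 33620.

frame 33620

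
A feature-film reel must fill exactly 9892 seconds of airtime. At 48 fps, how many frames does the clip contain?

474816 frames

Frames = 9892 × 48 = 474816.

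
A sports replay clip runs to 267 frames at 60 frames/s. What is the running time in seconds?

Running time = 267 / (60) = 4.45 s.

4.45 seconds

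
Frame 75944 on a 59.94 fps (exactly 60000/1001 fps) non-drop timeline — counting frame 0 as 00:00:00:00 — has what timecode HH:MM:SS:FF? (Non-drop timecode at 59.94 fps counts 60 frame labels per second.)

75944 ÷ 60 = 1265 full seconds, remainder 44 frames.
1265 s = 0 h 21 min 5 s.
Timecode: 00:21:05:44.

00:21:05:44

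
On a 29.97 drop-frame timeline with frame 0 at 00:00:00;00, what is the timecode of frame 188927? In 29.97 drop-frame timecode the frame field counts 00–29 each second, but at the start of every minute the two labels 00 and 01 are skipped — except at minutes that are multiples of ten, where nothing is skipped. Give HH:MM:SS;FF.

Ten DF minutes hold 17982 frames, so frame 188927 lies in block 10 (frames 179820–197801) with 9107 frames into that block.
The block's first minute is 1800 frames and the rest 1798 each; 9107 frames reaches minute 5, so 10 × 18 + 5 × 2 = 190 labels have been skipped so far.
Adding those back, label number 188927 + 190 = 189117 at 30 labels/s is 6303 s + 27 f = 1 h 45 min 3 s frame 27, i.e. 01:45:03;27.

01:45:03;27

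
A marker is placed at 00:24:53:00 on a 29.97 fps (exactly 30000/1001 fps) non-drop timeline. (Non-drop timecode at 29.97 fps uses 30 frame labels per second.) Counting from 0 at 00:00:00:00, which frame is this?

Total seconds to the label: (0 × 3600 + 24 × 60 + 53) = 1493.
Frame index = 1493 × 30 + 0 = 44790.

44790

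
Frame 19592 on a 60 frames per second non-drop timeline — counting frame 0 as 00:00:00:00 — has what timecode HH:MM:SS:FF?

00:05:26:32

19592 ÷ 60 = 326 full seconds, remainder 32 frames.
326 s = 0 h 5 min 26 s.
Timecode: 00:05:26:32.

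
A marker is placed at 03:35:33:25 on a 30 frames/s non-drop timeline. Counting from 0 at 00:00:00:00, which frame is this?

388015

Total seconds to the label: (3 × 3600 + 35 × 60 + 33) = 12933.
Frame index = 12933 × 30 + 25 = 388015.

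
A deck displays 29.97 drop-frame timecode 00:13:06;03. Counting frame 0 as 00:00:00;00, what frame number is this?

23559

As if non-drop at 30 labels/s: (0 × 3600 + 13 × 60 + 6) × 30 + 3 = 23583.
Minute boundaries passed: 13; those not divisible by 10: 13 − 1 = 12; dropped labels = 2 × 12 = 24.
Actual frame index = 23583 − 24 = 23559.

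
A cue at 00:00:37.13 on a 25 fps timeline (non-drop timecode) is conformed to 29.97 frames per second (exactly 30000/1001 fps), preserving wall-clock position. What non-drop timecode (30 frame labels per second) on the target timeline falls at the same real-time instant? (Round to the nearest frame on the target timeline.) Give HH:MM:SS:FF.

Source frame index: (0×3600 + 0×60 + 37) × 25 + 13 = 938.
Real time: 938 / (25) = 938/25 s.
Target frame: (938/25) × (30000/1001) = 160800/143 ≈ 1124.476 → 1124.
At 30 labels/s: frame 1124 → 00:00:37:14.

00:00:37:14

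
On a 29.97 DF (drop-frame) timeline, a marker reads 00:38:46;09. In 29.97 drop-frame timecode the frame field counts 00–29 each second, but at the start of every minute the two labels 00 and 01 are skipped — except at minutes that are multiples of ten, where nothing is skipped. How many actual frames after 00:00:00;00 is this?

Complete 10-minute blocks: 3, each 17982 frames → 53946.
Remaining 8 whole minutes in the current block: 1800 + 7 × 1798 = 14386 frames.
Within the current minute: 46 × 30 + 9 − 2 = 1387 (labels ;00/;01 skipped at this minute). Total = 53946 + 14386 + 1387 = 69719.

69719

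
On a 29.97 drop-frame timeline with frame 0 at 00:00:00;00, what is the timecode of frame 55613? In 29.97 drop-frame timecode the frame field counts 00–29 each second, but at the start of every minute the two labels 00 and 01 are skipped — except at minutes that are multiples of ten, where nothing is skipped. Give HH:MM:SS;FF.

00:30:55;17

Ten DF minutes hold 17982 frames, so frame 55613 lies in block 3 (frames 53946–71927) with 1667 frames into that block.
The block's first minute is 1800 frames and the rest 1798 each; 1667 frames reaches minute 0, so 3 × 18 + 0 × 2 = 54 labels have been skipped so far.
Adding those back, label number 55613 + 54 = 55667 at 30 labels/s is 1855 s + 17 f = 0 h 30 min 55 s frame 17, i.e. 00:30:55;17.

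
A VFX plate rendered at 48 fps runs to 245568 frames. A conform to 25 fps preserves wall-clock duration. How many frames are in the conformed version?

127900 frames

Target frames = source frames × (target rate / source rate) = 245568 × (25)/(48) = 245568 × 25/48 = 127900.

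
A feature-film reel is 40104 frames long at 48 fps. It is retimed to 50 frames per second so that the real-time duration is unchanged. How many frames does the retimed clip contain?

Target frames = source frames × (target rate / source rate) = 40104 × (50)/(48) = 40104 × 25/24 = 41775.

41775 frames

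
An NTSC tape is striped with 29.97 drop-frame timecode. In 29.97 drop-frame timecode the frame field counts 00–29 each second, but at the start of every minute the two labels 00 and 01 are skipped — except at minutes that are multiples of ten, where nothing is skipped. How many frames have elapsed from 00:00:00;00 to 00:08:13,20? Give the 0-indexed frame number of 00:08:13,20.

Complete 10-minute blocks: 0, each 17982 frames → 0.
Remaining 8 whole minutes in the current block: 1800 + 7 × 1798 = 14386 frames.
Within the current minute: 13 × 30 + 20 − 2 = 408 (labels ;00/;01 skipped at this minute). Total = 0 + 14386 + 408 = 14794.

14794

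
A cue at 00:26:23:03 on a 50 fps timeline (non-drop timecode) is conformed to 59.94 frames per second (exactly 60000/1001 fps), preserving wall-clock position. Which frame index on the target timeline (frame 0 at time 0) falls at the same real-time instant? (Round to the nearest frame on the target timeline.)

frame 94889

Source frame index: (0×3600 + 26×60 + 23) × 50 + 3 = 79153.
Real time: 79153 / (50) = 79153/50 s.
Target frame: (79153/50) × (60000/1001) = 94983600/1001 ≈ 94888.711 → 94889.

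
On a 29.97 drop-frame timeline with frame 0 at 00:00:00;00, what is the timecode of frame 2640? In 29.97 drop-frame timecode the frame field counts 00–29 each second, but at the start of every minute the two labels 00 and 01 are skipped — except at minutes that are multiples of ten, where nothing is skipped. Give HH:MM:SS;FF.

00:01:28;02

Each 10-minute DF block holds 10 × 60 × 30 − 9 × 2 = 17982 frames. 2640 ÷ 17982 → 0 full blocks, remainder 2640.
Within the partial block the first minute is 1800 frames and each further minute 1798, so 1 further minute boundary passed. Total skipped labels = 18 × 0 + 2 × 1 = 2.
Non-drop label index = 2640 + 2 = 2642; at 30 labels/s that is 00:01:28:02, i.e. DF 00:01:28;02.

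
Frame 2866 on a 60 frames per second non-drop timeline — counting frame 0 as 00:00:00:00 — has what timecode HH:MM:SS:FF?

2866 ÷ 60 = 47 full seconds, remainder 46 frames.
47 s = 0 h 0 min 47 s.
Timecode: 00:00:47:46.

00:00:47:46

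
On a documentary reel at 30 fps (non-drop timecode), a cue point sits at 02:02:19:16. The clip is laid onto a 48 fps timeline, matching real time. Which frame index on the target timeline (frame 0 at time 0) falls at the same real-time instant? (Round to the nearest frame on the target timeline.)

frame 352298

Source frame index: (2×3600 + 2×60 + 19) × 30 + 16 = 220186.
Real time: 220186 / (30) = 110093/15 s.
Target frame: (110093/15) × (48) = 1761488/5 ≈ 352297.600 → 352298.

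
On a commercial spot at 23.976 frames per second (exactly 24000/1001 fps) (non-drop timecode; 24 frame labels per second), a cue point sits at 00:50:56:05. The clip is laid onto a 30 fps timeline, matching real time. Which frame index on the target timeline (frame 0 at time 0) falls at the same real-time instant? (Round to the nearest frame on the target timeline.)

Source frame index: (0×3600 + 50×60 + 56) × 24 + 5 = 73349.
Real time: 73349 / (24000/1001) = 73422349/24000 s.
Target frame: (73422349/24000) × (30) = 73422349/800 ≈ 91777.936 → 91778.

frame 91778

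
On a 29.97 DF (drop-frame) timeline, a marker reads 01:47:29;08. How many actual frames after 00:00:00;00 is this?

193284

As if non-drop at 30 labels/s: (1 × 3600 + 47 × 60 + 29) × 30 + 8 = 193478.
Minute boundaries passed: 107; those not divisible by 10: 107 − 10 = 97; dropped labels = 2 × 97 = 194.
Actual frame index = 193478 − 194 = 193284.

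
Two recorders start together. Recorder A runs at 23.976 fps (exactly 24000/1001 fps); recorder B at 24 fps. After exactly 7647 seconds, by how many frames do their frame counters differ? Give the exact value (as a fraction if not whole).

183528/1001 frames

A emits 24000/1001 × 7647 = 183528000/1001 frames; B emits 24 × 7647 = 183528.
Difference = 183528/1001 frames (≈ 183.3447); B is ahead of A.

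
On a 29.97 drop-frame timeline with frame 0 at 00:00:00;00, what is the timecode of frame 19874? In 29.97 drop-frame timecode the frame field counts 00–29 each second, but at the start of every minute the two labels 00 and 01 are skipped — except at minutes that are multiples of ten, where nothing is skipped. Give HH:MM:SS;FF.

00:11:03;04

Ten DF minutes hold 17982 frames, so frame 19874 lies in block 1 (frames 17982–35963) with 1892 frames into that block.
The block's first minute is 1800 frames and the rest 1798 each; 1892 frames reaches minute 1, so 1 × 18 + 1 × 2 = 20 labels have been skipped so far.
Adding those back, label number 19874 + 20 = 19894 at 30 labels/s is 663 s + 4 f = 0 h 11 min 3 s frame 4, i.e. 00:11:03;04.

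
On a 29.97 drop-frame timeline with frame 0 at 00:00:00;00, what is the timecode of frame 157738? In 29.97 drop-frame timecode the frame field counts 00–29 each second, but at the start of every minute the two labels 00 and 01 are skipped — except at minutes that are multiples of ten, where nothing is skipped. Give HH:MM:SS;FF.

Ten DF minutes hold 17982 frames, so frame 157738 lies in block 8 (frames 143856–161837) with 13882 frames into that block.
The block's first minute is 1800 frames and the rest 1798 each; 13882 frames reaches minute 7, so 8 × 18 + 7 × 2 = 158 labels have been skipped so far.
Adding those back, label number 157738 + 158 = 157896 at 30 labels/s is 5263 s + 6 f = 1 h 27 min 43 s frame 6, i.e. 01:27:43;06.

01:27:43;06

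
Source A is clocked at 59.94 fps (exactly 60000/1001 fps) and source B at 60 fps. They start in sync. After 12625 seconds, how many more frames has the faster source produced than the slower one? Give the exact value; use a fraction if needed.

757500/1001 frames

A emits 60000/1001 × 12625 = 757500000/1001 frames; B emits 60 × 12625 = 757500.
Difference = 757500/1001 frames (≈ 756.7433); B is ahead of A.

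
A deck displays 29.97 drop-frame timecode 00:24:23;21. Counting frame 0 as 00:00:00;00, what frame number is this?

Complete 10-minute blocks: 2, each 17982 frames → 35964.
Remaining 4 whole minutes in the current block: 1800 + 3 × 1798 = 7194 frames.
Within the current minute: 23 × 30 + 21 − 2 = 709 (labels ;00/;01 skipped at this minute). Total = 35964 + 7194 + 709 = 43867.

43867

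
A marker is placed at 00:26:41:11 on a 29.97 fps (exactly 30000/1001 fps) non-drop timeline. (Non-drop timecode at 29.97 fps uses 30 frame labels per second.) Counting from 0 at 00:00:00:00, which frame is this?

Total seconds to the label: (0 × 3600 + 26 × 60 + 41) = 1601.
Frame index = 1601 × 30 + 11 = 48041.

frame 48041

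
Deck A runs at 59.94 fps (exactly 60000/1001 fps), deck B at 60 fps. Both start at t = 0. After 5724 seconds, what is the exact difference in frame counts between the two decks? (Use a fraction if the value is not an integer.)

343440/1001 frames

A emits 60000/1001 × 5724 = 343440000/1001 frames; B emits 60 × 5724 = 343440.
Difference = 343440/1001 frames (≈ 343.0969); B is ahead of A.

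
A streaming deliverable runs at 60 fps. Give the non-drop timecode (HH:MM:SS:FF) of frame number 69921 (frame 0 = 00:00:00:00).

69921 ÷ 60 = 1165 full seconds, remainder 21 frames.
1165 s = 0 h 19 min 25 s.
Timecode: 00:19:25:21.

00:19:25:21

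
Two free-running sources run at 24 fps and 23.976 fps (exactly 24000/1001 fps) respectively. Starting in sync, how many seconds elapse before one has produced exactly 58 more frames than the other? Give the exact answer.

29029/12 seconds

The gap grows by |24000/1001 − 24| = 24/1001 frames per second.
Time for a 58-frame gap: 58 ÷ (24/1001) = 29029/12 s.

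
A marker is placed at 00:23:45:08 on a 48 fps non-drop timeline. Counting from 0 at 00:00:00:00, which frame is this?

68408

Total seconds to the label: (0 × 3600 + 23 × 60 + 45) = 1425.
Frame index = 1425 × 48 + 8 = 68408.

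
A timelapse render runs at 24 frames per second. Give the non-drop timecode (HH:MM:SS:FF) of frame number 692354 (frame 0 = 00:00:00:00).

692354 ÷ 24 = 28848 full seconds, remainder 2 frames.
28848 s = 8 h 0 min 48 s.
Timecode: 08:00:48:02.

08:00:48:02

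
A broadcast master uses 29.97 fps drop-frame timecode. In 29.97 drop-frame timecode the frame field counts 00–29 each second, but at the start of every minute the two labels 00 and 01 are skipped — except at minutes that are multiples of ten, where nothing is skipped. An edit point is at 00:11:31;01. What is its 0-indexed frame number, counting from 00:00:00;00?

Complete 10-minute blocks: 1, each 17982 frames → 17982.
Remaining 1 whole minute in the current block: 1800 + 0 × 1798 = 1800 frames.
Within the current minute: 31 × 30 + 1 − 2 = 929 (labels ;00/;01 skipped at this minute). Total = 17982 + 1800 + 929 = 20711.

20711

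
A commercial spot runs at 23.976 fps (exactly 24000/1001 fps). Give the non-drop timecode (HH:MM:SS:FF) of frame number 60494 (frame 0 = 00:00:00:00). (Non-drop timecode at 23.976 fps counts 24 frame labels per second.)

00:42:00:14

60494 ÷ 24 = 2520 full seconds, remainder 14 frames.
2520 s = 0 h 42 min 0 s.
Timecode: 00:42:00:14.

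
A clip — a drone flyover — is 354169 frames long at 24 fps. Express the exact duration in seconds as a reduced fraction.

Running time = 354169 ÷ (24) = 354169 × 1/24 = 354169/24 s.

354169/24 seconds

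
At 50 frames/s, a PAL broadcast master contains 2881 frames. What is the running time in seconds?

Running time = 2881 / (50) = 57.62 s.

57.62 seconds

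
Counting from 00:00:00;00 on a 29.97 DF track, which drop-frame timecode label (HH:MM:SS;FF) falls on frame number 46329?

00:25:45;25

Each 10-minute DF block holds 10 × 60 × 30 − 9 × 2 = 17982 frames. 46329 ÷ 17982 → 2 full blocks, remainder 10365.
Within the partial block the first minute is 1800 frames and each further minute 1798, so 5 further minute boundaries passed. Total skipped labels = 18 × 2 + 2 × 5 = 46.
Non-drop label index = 46329 + 46 = 46375; at 30 labels/s that is 00:25:45:25, i.e. DF 00:25:45;25.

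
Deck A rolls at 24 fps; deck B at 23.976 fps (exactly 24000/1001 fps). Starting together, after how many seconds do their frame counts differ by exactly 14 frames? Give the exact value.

7007/12 seconds

The gap grows by |24000/1001 − 24| = 24/1001 frames per second.
Time for a 14-frame gap: 14 ÷ (24/1001) = 7007/12 s.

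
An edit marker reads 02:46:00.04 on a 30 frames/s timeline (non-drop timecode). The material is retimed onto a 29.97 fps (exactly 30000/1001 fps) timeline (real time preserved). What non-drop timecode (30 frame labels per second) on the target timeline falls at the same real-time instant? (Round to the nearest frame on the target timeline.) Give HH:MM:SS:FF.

02:45:50:05

Source frame index: (2×3600 + 46×60 + 0) × 30 + 4 = 298804.
Real time: 298804 / (30) = 149402/15 s.
Target frame: (149402/15) × (30000/1001) = 27164000/91 ≈ 298505.495 → 298505.
At 30 labels/s: frame 298505 → 02:45:50:05.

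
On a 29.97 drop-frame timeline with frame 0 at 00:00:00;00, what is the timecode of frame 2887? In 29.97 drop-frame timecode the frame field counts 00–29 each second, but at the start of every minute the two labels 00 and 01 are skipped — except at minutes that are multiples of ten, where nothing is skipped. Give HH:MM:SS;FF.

00:01:36;09

Ten DF minutes hold 17982 frames, so frame 2887 lies in block 0 (frames 0–17981) with 2887 frames into that block.
The block's first minute is 1800 frames and the rest 1798 each; 2887 frames reaches minute 1, so 0 × 18 + 1 × 2 = 2 labels have been skipped so far.
Adding those back, label number 2887 + 2 = 2889 at 30 labels/s is 96 s + 9 f = 0 h 1 min 36 s frame 9, i.e. 00:01:36;09.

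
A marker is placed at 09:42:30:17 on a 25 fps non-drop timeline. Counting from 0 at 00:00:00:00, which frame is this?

Total seconds to the label: (9 × 3600 + 42 × 60 + 30) = 34950.
Frame index = 34950 × 25 + 17 = 873767.

873767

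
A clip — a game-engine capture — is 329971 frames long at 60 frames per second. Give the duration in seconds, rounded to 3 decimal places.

5499.517 seconds

Running time = 329971 × 1/60 = 329971/60 s ≈ 5499.517 s.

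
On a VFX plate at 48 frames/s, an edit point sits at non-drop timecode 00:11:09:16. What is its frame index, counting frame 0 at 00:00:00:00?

frame 32128

Total seconds to the label: (0 × 3600 + 11 × 60 + 9) = 669.
Frame index = 669 × 48 + 16 = 32128.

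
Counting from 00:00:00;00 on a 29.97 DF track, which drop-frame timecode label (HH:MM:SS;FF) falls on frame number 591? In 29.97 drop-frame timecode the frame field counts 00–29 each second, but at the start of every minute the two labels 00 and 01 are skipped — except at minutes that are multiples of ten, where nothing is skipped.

00:00:19;21

Each 10-minute DF block holds 10 × 60 × 30 − 9 × 2 = 17982 frames. 591 ÷ 17982 → 0 full blocks, remainder 591.
Within the partial block the first minute is 1800 frames and each further minute 1798, so 0 further minute boundaries passed. Total skipped labels = 18 × 0 + 2 × 0 = 0.
Non-drop label index = 591 + 0 = 591; at 30 labels/s that is 00:00:19:21, i.e. DF 00:00:19;21.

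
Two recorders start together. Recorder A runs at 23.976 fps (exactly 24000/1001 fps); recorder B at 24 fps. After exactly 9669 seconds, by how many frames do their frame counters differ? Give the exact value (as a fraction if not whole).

A emits 24000/1001 × 9669 = 21096000/91 frames; B emits 24 × 9669 = 232056.
Difference = 21096/91 frames (≈ 231.8242); B is ahead of A.

21096/91 frames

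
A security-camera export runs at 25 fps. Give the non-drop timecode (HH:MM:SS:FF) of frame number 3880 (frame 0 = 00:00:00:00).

00:02:35:05

3880 ÷ 25 = 155 full seconds, remainder 5 frames.
155 s = 0 h 2 min 35 s.
Timecode: 00:02:35:05.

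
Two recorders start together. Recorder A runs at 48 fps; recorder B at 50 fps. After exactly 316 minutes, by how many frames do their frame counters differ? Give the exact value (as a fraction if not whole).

37920 frames

316 min = 18960 s.
A emits 48 × 18960 = 910080 frames; B emits 50 × 18960 = 948000.
Difference = 37920 frames; B is ahead of A.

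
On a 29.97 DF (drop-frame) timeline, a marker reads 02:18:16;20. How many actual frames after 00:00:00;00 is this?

248650

Complete 10-minute blocks: 13, each 17982 frames → 233766.
Remaining 8 whole minutes in the current block: 1800 + 7 × 1798 = 14386 frames.
Within the current minute: 16 × 30 + 20 − 2 = 498 (labels ;00/;01 skipped at this minute). Total = 233766 + 14386 + 498 = 248650.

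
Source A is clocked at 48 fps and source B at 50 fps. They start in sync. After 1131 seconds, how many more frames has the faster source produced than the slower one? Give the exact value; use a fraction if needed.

2262 frames

A emits 48 × 1131 = 54288 frames; B emits 50 × 1131 = 56550.
Difference = 2262 frames; B is ahead of A.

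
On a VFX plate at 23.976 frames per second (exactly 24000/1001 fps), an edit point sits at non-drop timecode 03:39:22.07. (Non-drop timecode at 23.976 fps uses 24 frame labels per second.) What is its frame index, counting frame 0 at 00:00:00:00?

frame 315895

Total seconds to the label: (3 × 3600 + 39 × 60 + 22) = 13162.
Frame index = 13162 × 24 + 7 = 315895.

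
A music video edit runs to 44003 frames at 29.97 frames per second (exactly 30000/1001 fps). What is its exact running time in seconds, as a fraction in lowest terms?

Running time = 44003 ÷ (30000/1001) = 44003 × 1001/30000 = 44047003/30000 s.

44047003/30000 seconds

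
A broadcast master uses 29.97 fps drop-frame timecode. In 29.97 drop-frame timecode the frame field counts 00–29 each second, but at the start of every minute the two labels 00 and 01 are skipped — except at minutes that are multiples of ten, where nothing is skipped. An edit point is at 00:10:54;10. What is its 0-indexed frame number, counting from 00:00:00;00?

19612

Complete 10-minute blocks: 1, each 17982 frames → 17982.
Remaining 0 whole minutes in the current block: 0 frames.
Within the current minute: 54 × 30 + 10 = 1630. Total = 17982 + 0 + 1630 = 19612.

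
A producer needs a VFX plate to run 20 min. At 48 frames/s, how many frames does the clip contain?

57600 frames

20 min = 1200 s.
Frames = 1200 × 48 = 57600.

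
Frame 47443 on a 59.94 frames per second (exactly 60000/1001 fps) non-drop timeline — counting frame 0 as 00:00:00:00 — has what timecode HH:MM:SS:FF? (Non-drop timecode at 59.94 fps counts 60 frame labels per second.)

47443 ÷ 60 = 790 full seconds, remainder 43 frames.
790 s = 0 h 13 min 10 s.
Timecode: 00:13:10:43.

00:13:10:43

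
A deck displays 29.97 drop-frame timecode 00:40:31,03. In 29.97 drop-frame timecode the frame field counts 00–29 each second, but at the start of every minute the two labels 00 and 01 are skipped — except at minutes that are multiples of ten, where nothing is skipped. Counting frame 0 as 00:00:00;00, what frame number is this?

72861

Complete 10-minute blocks: 4, each 17982 frames → 71928.
Remaining 0 whole minutes in the current block: 0 frames.
Within the current minute: 31 × 30 + 3 = 933. Total = 71928 + 0 + 933 = 72861.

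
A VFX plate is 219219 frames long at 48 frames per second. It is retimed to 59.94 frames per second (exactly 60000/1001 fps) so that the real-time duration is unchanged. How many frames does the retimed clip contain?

273750 frames

Target frames = source frames × (target rate / source rate) = 219219 × (60000/1001)/(48) = 219219 × 1250/1001 = 273750.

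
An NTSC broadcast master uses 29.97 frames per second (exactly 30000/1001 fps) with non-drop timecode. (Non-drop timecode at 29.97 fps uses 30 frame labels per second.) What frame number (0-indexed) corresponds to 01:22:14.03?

frame 148023

Total seconds to the label: (1 × 3600 + 22 × 60 + 14) = 4934.
Frame index = 4934 × 30 + 3 = 148023.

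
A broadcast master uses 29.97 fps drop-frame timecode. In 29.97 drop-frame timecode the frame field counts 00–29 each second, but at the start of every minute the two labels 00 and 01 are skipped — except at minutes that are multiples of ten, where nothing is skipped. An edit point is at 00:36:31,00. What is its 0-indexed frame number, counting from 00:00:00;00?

As if non-drop at 30 labels/s: (0 × 3600 + 36 × 60 + 31) × 30 + 0 = 65730.
Minute boundaries passed: 36; those not divisible by 10: 36 − 3 = 33; dropped labels = 2 × 33 = 66.
Actual frame index = 65730 − 66 = 65664.

65664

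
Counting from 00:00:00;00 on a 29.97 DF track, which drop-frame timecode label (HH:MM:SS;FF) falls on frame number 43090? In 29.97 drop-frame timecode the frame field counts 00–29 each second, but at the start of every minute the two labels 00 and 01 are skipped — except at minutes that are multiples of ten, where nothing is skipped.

00:23:57;22

Ten DF minutes hold 17982 frames, so frame 43090 lies in block 2 (frames 35964–53945) with 7126 frames into that block.
The block's first minute is 1800 frames and the rest 1798 each; 7126 frames reaches minute 3, so 2 × 18 + 3 × 2 = 42 labels have been skipped so far.
Adding those back, label number 43090 + 42 = 43132 at 30 labels/s is 1437 s + 22 f = 0 h 23 min 57 s frame 22, i.e. 00:23:57;22.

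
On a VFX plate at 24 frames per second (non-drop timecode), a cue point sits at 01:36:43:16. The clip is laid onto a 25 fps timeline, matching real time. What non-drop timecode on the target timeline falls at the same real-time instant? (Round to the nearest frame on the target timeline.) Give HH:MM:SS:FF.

01:36:43:17

Source frame index: (1×3600 + 36×60 + 43) × 24 + 16 = 139288.
Real time: 139288 / (24) = 17411/3 s.
Target frame: (17411/3) × (25) = 435275/3 ≈ 145091.667 → 145092.
At 25 labels/s: frame 145092 → 01:36:43:17.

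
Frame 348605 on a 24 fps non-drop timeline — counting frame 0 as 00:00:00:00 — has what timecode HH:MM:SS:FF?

348605 ÷ 24 = 14525 full seconds, remainder 5 frames.
14525 s = 4 h 2 min 5 s.
Timecode: 04:02:05:05.

04:02:05:05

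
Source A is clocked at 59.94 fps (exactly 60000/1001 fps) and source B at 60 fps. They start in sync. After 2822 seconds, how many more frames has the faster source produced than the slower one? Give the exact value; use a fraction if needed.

A emits 60000/1001 × 2822 = 169320000/1001 frames; B emits 60 × 2822 = 169320.
Difference = 169320/1001 frames (≈ 169.1508); B is ahead of A.

169320/1001 frames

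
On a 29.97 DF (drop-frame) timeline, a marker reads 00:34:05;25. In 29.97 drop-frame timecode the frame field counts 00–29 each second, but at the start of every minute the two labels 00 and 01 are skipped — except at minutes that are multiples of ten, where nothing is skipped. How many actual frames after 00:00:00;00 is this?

61313

As if non-drop at 30 labels/s: (0 × 3600 + 34 × 60 + 5) × 30 + 25 = 61375.
Minute boundaries passed: 34; those not divisible by 10: 34 − 3 = 31; dropped labels = 2 × 31 = 62.
Actual frame index = 61375 − 62 = 61313.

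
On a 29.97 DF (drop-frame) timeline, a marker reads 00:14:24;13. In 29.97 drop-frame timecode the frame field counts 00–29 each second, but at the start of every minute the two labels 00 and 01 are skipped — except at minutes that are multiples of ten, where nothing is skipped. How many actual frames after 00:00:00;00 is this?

Complete 10-minute blocks: 1, each 17982 frames → 17982.
Remaining 4 whole minutes in the current block: 1800 + 3 × 1798 = 7194 frames.
Within the current minute: 24 × 30 + 13 − 2 = 731 (labels ;00/;01 skipped at this minute). Total = 17982 + 7194 + 731 = 25907.

25907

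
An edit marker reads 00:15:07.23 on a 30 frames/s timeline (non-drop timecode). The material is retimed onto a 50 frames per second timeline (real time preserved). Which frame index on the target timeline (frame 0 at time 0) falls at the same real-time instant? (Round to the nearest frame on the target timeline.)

Source frame index: (0×3600 + 15×60 + 7) × 30 + 23 = 27233.
Real time: 27233 / (30) = 27233/30 s.
Target frame: (27233/30) × (50) = 136165/3 ≈ 45388.333 → 45388.

frame 45388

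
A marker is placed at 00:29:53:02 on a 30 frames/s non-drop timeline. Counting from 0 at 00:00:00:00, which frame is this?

frame 53792

Total seconds to the label: (0 × 3600 + 29 × 60 + 53) = 1793.
Frame index = 1793 × 30 + 2 = 53792.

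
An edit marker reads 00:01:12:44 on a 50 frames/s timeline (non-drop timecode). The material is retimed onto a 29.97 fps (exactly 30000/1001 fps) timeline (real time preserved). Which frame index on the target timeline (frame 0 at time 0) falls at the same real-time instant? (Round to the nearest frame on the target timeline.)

frame 2184

Source frame index: (0×3600 + 1×60 + 12) × 50 + 44 = 3644.
Real time: 3644 / (50) = 1822/25 s.
Target frame: (1822/25) × (30000/1001) = 2186400/1001 ≈ 2184.216 → 2184.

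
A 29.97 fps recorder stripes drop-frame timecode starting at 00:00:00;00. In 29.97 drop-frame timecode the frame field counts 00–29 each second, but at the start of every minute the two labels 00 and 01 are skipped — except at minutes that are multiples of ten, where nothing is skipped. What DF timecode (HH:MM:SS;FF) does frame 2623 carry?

Each 10-minute DF block holds 10 × 60 × 30 − 9 × 2 = 17982 frames. 2623 ÷ 17982 → 0 full blocks, remainder 2623.
Within the partial block the first minute is 1800 frames and each further minute 1798, so 1 further minute boundary passed. Total skipped labels = 18 × 0 + 2 × 1 = 2.
Non-drop label index = 2623 + 2 = 2625; at 30 labels/s that is 00:01:27:15, i.e. DF 00:01:27;15.

00:01:27;15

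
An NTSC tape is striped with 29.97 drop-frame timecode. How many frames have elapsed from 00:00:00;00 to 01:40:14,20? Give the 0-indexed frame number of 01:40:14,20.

As if non-drop at 30 labels/s: (1 × 3600 + 40 × 60 + 14) × 30 + 20 = 180440.
Minute boundaries passed: 100; those not divisible by 10: 100 − 10 = 90; dropped labels = 2 × 90 = 180.
Actual frame index = 180440 − 180 = 180260.

180260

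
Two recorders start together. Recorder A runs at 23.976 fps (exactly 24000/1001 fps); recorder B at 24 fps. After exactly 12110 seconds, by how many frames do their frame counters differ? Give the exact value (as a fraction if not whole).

41520/143 frames

A emits 24000/1001 × 12110 = 41520000/143 frames; B emits 24 × 12110 = 290640.
Difference = 41520/143 frames (≈ 290.3497); B is ahead of A.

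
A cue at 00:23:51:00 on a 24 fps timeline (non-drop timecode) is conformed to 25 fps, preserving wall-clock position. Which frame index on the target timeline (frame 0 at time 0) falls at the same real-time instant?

Source frame index: (0×3600 + 23×60 + 51) × 24 + 0 = 34344.
Real time: 34344 / (24) = 1431 s.
Target frame: (1431) × (25) = 35775.

frame 35775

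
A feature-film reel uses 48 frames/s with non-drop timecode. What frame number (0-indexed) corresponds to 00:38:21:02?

Total seconds to the label: (0 × 3600 + 38 × 60 + 21) = 2301.
Frame index = 2301 × 48 + 2 = 110450.

frame 110450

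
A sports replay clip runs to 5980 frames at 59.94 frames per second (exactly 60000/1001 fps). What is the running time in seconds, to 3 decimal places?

99.766 seconds

Running time = 5980 × 1001/60000 = 299299/3000 s ≈ 99.766 s.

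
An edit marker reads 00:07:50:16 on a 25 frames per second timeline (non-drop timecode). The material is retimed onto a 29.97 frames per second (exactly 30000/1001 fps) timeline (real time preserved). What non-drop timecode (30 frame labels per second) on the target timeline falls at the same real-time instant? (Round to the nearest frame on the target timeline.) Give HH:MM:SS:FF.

Source frame index: (0×3600 + 7×60 + 50) × 25 + 16 = 11766.
Real time: 11766 / (25) = 11766/25 s.
Target frame: (11766/25) × (30000/1001) = 14119200/1001 ≈ 14105.095 → 14105.
At 30 labels/s: frame 14105 → 00:07:50:05.

00:07:50:05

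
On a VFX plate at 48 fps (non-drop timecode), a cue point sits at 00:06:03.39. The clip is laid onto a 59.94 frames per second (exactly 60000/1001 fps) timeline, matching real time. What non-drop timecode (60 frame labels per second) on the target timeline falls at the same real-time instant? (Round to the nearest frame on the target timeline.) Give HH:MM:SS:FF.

00:06:03:27

Source frame index: (0×3600 + 6×60 + 3) × 48 + 39 = 17463.
Real time: 17463 / (48) = 5821/16 s.
Target frame: (5821/16) × (60000/1001) = 21828750/1001 ≈ 21806.943 → 21807.
At 60 labels/s: frame 21807 → 00:06:03:27.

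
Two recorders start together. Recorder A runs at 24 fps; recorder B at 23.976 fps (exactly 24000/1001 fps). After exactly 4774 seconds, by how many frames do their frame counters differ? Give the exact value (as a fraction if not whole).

1488/13 frames

A emits 24 × 4774 = 114576 frames; B emits 24000/1001 × 4774 = 1488000/13.
Difference = 1488/13 frames (≈ 114.4615); B is behind A.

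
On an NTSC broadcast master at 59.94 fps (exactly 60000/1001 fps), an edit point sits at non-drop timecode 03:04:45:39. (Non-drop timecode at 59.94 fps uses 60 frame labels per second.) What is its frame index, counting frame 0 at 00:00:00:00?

665139

Total seconds to the label: (3 × 3600 + 4 × 60 + 45) = 11085.
Frame index = 11085 × 60 + 39 = 665139.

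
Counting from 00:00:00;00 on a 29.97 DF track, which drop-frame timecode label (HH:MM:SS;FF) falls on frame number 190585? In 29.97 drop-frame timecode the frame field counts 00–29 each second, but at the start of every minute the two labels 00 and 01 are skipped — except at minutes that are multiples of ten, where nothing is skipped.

Ten DF minutes hold 17982 frames, so frame 190585 lies in block 10 (frames 179820–197801) with 10765 frames into that block.
The block's first minute is 1800 frames and the rest 1798 each; 10765 frames reaches minute 5, so 10 × 18 + 5 × 2 = 190 labels have been skipped so far.
Adding those back, label number 190585 + 190 = 190775 at 30 labels/s is 6359 s + 5 f = 1 h 45 min 59 s frame 5, i.e. 01:45:59;05.

01:45:59;05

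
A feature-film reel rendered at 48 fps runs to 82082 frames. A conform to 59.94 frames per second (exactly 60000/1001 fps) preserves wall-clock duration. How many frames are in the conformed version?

Target frames = source frames × (target rate / source rate) = 82082 × (60000/1001)/(48) = 82082 × 1250/1001 = 102500.

102500 frames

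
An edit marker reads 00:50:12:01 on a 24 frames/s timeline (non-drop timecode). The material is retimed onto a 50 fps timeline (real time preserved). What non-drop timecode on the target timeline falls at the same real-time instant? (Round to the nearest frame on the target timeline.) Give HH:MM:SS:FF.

Source frame index: (0×3600 + 50×60 + 12) × 24 + 1 = 72289.
Real time: 72289 / (24) = 72289/24 s.
Target frame: (72289/24) × (50) = 1807225/12 ≈ 150602.083 → 150602.
At 50 labels/s: frame 150602 → 00:50:12:02.

00:50:12:02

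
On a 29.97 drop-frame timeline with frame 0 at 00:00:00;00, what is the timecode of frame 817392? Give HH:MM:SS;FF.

07:34:33;20

Ten DF minutes hold 17982 frames, so frame 817392 lies in block 45 (frames 809190–827171) with 8202 frames into that block.
The block's first minute is 1800 frames and the rest 1798 each; 8202 frames reaches minute 4, so 45 × 18 + 4 × 2 = 818 labels have been skipped so far.
Adding those back, label number 817392 + 818 = 818210 at 30 labels/s is 27273 s + 20 f = 7 h 34 min 33 s frame 20, i.e. 07:34:33;20.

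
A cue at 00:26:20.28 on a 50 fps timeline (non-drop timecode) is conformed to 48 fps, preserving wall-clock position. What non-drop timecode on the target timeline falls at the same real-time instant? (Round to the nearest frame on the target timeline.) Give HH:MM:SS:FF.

Source frame index: (0×3600 + 26×60 + 20) × 50 + 28 = 79028.
Real time: 79028 / (50) = 39514/25 s.
Target frame: (39514/25) × (48) = 1896672/25 ≈ 75866.880 → 75867.
At 48 labels/s: frame 75867 → 00:26:20:27.

00:26:20:27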